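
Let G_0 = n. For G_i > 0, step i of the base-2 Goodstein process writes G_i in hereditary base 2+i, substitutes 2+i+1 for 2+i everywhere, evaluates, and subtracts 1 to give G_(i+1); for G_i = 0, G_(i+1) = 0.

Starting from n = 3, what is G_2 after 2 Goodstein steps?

i=0: 3 = 2 + 1 (b=2); 2→3: 3 + 1 = 4; 4−1 = 3
i=1: 3 = 3 (b=3); 3→4: 4 = 4; 4−1 = 3
i=2: 3 = 3 (b=4); 4→5: 3 = 3; 3−1 = 2

3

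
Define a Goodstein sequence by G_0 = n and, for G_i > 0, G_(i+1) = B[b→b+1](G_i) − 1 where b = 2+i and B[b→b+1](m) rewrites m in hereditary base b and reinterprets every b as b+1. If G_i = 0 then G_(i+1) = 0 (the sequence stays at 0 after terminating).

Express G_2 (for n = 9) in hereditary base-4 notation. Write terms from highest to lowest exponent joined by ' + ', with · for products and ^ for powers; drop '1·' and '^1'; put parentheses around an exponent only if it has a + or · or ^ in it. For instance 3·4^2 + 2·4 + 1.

3·4^4 + 3·4^3 + 3·4^2 + 3·4 + 3

G_0=9  [base 2] 2^(2 + 1) + 1  →[2↦3]→  3^(3 + 1) + 1 = 82  −1 ⇒ G_1=81
G_1=81  [base 3] 3^(3 + 1)  →[3↦4]→  4^(4 + 1) = 1024  −1 ⇒ G_2=1023
G_2=1023  [base 4] 3·4^4 + 3·4^3 + 3·4^2 + 3·4 + 3  →[4↦5]→  3·5^5 + 3·5^3 + 3·5^2 + 3·5 + 3 = 9843  −1 ⇒ G_3=9842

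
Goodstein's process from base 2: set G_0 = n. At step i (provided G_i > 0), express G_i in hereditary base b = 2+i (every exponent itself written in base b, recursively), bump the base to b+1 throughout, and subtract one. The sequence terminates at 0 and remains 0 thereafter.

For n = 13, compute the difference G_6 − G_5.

128453481

base 2: 13 = 2^(2 + 1) + 2^2 + 1; at 3: 3^(3 + 1) + 3^3 + 1 = 109; next = 108
base 3: 108 = 3^(3 + 1) + 3^3; at 4: 4^(4 + 1) + 4^4 = 1280; next = 1279
base 4: 1279 = 4^(4 + 1) + 3·4^3 + 3·4^2 + 3·4 + 3; at 5: 5^(5 + 1) + 3·5^3 + 3·5^2 + 3·5 + 3 = 16093; next = 16092
base 5: 16092 = 5^(5 + 1) + 3·5^3 + 3·5^2 + 3·5 + 2; at 6: 6^(6 + 1) + 3·6^3 + 3·6^2 + 3·6 + 2 = 280712; next = 280711
base 6: 280711 = 6^(6 + 1) + 3·6^3 + 3·6^2 + 3·6 + 1; at 7: 7^(7 + 1) + 3·7^3 + 3·7^2 + 3·7 + 1 = 5765999; next = 5765998
base 7: 5765998 = 7^(7 + 1) + 3·7^3 + 3·7^2 + 3·7; at 8: 8^(8 + 1) + 3·8^3 + 3·8^2 + 3·8 = 134219480; next = 134219479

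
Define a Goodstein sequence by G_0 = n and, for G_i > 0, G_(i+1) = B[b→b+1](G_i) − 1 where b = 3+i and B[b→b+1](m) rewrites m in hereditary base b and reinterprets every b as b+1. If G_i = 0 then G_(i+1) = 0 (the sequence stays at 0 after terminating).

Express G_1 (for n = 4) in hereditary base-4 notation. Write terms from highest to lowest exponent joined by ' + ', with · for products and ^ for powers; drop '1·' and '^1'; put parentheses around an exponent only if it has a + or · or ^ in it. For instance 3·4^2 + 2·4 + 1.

4

base 3: 4 = 3 + 1; at 4: 4 + 1 = 5; next = 4
base 4: 4 = 4; at 5: 5 = 5; next = 4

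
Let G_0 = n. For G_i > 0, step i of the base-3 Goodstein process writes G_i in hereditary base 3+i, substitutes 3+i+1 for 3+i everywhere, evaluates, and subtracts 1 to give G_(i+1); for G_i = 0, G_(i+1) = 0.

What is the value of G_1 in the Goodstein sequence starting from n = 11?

step 0: 11 = 3^2 + 2; sub 4 for 3: 4^2 + 2; = 18; G_1 = 18−1 = 17
step 1: 17 = 4^2 + 1; sub 5 for 4: 5^2 + 1; = 26; G_2 = 26−1 = 25

17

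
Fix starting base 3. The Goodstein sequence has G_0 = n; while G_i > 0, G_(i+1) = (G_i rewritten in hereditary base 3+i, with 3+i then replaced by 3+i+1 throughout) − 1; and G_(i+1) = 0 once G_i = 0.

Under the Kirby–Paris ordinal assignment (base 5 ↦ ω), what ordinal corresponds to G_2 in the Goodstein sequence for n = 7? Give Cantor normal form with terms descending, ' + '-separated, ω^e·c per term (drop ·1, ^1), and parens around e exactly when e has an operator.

G_0 = 7. HB_3(7) = 2·3 + 1. Bump = 9. G_1 = 8.
G_1 = 8. HB_4(8) = 2·4. Bump = 10. G_2 = 9.
G_2 = 9. HB_5(9) = 5 + 4. Bump = 10. G_3 = 9.

ω + 4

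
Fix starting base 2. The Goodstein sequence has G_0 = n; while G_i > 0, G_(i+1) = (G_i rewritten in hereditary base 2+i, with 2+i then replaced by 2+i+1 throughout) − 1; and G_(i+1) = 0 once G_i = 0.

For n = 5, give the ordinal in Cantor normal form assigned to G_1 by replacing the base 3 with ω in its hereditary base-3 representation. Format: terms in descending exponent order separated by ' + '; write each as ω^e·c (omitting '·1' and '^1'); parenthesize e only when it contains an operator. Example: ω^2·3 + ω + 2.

(0) 5|_2 = 2^2 + 1 ↦ 3^3 + 1|_3 = 28 ⇒ 27
(1) 27|_3 = 3^3 ↦ 4^4|_4 = 256 ⇒ 255

ω^ω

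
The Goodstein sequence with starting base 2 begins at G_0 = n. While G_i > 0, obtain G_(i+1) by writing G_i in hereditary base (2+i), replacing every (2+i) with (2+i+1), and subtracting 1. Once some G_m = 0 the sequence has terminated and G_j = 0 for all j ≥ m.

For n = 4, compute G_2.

G_0 = 4. HB_2(4) = 2^2. Bump = 27. G_1 = 26.
G_1 = 26. HB_3(26) = 2·3^2 + 2·3 + 2. Bump = 42. G_2 = 41.
G_2 = 41. HB_4(41) = 2·4^2 + 2·4 + 1. Bump = 61. G_3 = 60.

41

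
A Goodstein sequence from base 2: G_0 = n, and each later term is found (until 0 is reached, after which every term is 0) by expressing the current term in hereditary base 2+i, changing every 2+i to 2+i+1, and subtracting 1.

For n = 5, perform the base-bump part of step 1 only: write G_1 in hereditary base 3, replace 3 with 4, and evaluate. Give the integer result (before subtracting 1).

i=0: 5 = 2^2 + 1 (b=2); 2→3: 3^3 + 1 = 28; 28−1 = 27
i=1: 27 = 3^3 (b=3); 3→4: 4^4 = 256; 256−1 = 255

256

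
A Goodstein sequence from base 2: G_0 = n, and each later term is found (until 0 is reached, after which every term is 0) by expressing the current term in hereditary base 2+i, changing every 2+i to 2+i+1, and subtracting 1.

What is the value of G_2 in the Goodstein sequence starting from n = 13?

G_0 = 13. HB_2(13) = 2^(2 + 1) + 2^2 + 1. Bump = 109. G_1 = 108.
G_1 = 108. HB_3(108) = 3^(3 + 1) + 3^3. Bump = 1280. G_2 = 1279.
G_2 = 1279. HB_4(1279) = 4^(4 + 1) + 3·4^3 + 3·4^2 + 3·4 + 3. Bump = 16093. G_3 = 16092.

1279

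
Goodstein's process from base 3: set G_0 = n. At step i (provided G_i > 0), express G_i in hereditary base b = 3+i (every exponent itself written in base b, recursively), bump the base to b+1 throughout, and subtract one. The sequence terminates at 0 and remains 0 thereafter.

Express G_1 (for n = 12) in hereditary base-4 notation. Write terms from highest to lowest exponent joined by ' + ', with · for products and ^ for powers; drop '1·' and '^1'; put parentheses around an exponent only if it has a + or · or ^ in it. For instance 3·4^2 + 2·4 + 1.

base 3: 12 = 3^2 + 3; at 4: 4^2 + 4 = 20; next = 19
base 4: 19 = 4^2 + 3; at 5: 5^2 + 3 = 28; next = 27

4^2 + 3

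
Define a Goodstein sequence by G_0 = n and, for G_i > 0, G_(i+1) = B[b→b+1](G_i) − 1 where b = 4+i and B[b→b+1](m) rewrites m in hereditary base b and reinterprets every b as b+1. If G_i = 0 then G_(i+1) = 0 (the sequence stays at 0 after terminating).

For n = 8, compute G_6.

[0] 8 ≡ 2·4 (base 4). Lift 5: 10. −1: 9.
[1] 9 ≡ 5 + 4 (base 5). Lift 6: 10. −1: 9.
[2] 9 ≡ 6 + 3 (base 6). Lift 7: 10. −1: 9.
[3] 9 ≡ 7 + 2 (base 7). Lift 8: 10. −1: 9.
[4] 9 ≡ 8 + 1 (base 8). Lift 9: 10. −1: 9.
[5] 9 ≡ 9 (base 9). Lift 10: 10. −1: 9.
[6] 9 ≡ 9 (base 10). Lift 11: 9. −1: 8.

9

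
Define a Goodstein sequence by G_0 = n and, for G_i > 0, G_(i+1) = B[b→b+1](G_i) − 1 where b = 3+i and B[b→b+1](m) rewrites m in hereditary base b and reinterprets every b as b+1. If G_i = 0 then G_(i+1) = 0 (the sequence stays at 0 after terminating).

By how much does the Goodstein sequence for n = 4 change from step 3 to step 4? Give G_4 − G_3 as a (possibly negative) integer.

step 0: 4 = 3 + 1; sub 4 for 3: 4 + 1; = 5; G_1 = 5−1 = 4
step 1: 4 = 4; sub 5 for 4: 5; = 5; G_2 = 5−1 = 4
step 2: 4 = 4; sub 6 for 5: 4; = 4; G_3 = 4−1 = 3
step 3: 3 = 3; sub 7 for 6: 3; = 3; G_4 = 3−1 = 2

-1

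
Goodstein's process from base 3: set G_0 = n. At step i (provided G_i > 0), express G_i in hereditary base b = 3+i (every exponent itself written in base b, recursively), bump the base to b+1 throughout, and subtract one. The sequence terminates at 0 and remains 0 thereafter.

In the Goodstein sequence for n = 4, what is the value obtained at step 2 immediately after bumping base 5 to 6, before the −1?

4

4 —HB3→ 3 + 1 —bump→ 4 + 1 = 5 —(−1)→ 4
4 —HB4→ 4 —bump→ 5 = 5 —(−1)→ 4
4 —HB5→ 4 —bump→ 4 = 4 —(−1)→ 3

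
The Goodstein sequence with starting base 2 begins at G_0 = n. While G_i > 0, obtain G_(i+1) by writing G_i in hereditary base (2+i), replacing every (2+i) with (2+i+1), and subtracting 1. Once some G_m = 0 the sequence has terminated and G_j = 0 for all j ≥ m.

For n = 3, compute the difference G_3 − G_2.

-1

3 —HB2→ 2 + 1 —bump→ 3 + 1 = 4 —(−1)→ 3
3 —HB3→ 3 —bump→ 4 = 4 —(−1)→ 3
3 —HB4→ 3 —bump→ 3 = 3 —(−1)→ 2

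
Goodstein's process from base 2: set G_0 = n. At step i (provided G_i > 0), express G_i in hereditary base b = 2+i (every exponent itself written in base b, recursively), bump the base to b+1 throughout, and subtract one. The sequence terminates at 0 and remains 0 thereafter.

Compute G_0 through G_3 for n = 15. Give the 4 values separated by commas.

15, 111, 1283, 18752

(0) 15|_2 = 2^(2 + 1) + 2^2 + 2 + 1 ↦ 3^(3 + 1) + 3^3 + 3 + 1|_3 = 112 ⇒ 111
(1) 111|_3 = 3^(3 + 1) + 3^3 + 3 ↦ 4^(4 + 1) + 4^4 + 4|_4 = 1284 ⇒ 1283
(2) 1283|_4 = 4^(4 + 1) + 4^4 + 3 ↦ 5^(5 + 1) + 5^5 + 3|_5 = 18753 ⇒ 18752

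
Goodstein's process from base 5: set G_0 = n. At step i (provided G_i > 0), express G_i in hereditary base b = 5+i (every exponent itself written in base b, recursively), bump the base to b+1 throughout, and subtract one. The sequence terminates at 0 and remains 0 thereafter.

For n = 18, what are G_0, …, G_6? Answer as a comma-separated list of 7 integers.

base 5: 18 = 3·5 + 3; at 6: 3·6 + 3 = 21; next = 20
base 6: 20 = 3·6 + 2; at 7: 3·7 + 2 = 23; next = 22
base 7: 22 = 3·7 + 1; at 8: 3·8 + 1 = 25; next = 24
base 8: 24 = 3·8; at 9: 3·9 = 27; next = 26
base 9: 26 = 2·9 + 8; at 10: 2·10 + 8 = 28; next = 27
base 10: 27 = 2·10 + 7; at 11: 2·11 + 7 = 29; next = 28

18, 20, 22, 24, 26, 27, 28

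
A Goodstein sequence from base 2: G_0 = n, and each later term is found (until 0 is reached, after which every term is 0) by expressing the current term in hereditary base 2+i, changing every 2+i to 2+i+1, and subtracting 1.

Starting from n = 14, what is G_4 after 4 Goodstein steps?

326591

(0) 14|_2 = 2^(2 + 1) + 2^2 + 2 ↦ 3^(3 + 1) + 3^3 + 3|_3 = 111 ⇒ 110
(1) 110|_3 = 3^(3 + 1) + 3^3 + 2 ↦ 4^(4 + 1) + 4^4 + 2|_4 = 1282 ⇒ 1281
(2) 1281|_4 = 4^(4 + 1) + 4^4 + 1 ↦ 5^(5 + 1) + 5^5 + 1|_5 = 18751 ⇒ 18750
(3) 18750|_5 = 5^(5 + 1) + 5^5 ↦ 6^(6 + 1) + 6^6|_6 = 326592 ⇒ 326591
(4) 326591|_6 = 6^(6 + 1) + 5·6^5 + 5·6^4 + 5·6^3 + 5·6^2 + 5·6 + 5 ↦ 7^(7 + 1) + 5·7^5 + 5·7^4 + 5·7^3 + 5·7^2 + 5·7 + 5|_7 = 5862841 ⇒ 5862840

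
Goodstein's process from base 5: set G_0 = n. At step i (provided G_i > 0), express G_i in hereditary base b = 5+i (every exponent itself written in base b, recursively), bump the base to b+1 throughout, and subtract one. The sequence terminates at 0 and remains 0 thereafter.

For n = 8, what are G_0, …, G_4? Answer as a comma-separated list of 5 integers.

G_0 = 8. HB_5(8) = 5 + 3. Bump = 9. G_1 = 8.
G_1 = 8. HB_6(8) = 6 + 2. Bump = 9. G_2 = 8.
G_2 = 8. HB_7(8) = 7 + 1. Bump = 9. G_3 = 8.
G_3 = 8. HB_8(8) = 8. Bump = 9. G_4 = 8.

8, 8, 8, 8, 8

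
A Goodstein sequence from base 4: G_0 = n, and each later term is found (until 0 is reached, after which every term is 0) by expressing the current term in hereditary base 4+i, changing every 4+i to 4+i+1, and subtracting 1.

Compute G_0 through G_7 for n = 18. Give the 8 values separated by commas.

step 0: 18 = 4^2 + 2; sub 5 for 4: 5^2 + 2; = 27; G_1 = 27−1 = 26
step 1: 26 = 5^2 + 1; sub 6 for 5: 6^2 + 1; = 37; G_2 = 37−1 = 36
step 2: 36 = 6^2; sub 7 for 6: 7^2; = 49; G_3 = 49−1 = 48
step 3: 48 = 6·7 + 6; sub 8 for 7: 6·8 + 6; = 54; G_4 = 54−1 = 53
step 4: 53 = 6·8 + 5; sub 9 for 8: 6·9 + 5; = 59; G_5 = 59−1 = 58
step 5: 58 = 6·9 + 4; sub 10 for 9: 6·10 + 4; = 64; G_6 = 64−1 = 63
step 6: 63 = 6·10 + 3; sub 11 for 10: 6·11 + 3; = 69; G_7 = 69−1 = 68

18, 26, 36, 48, 53, 58, 63, 68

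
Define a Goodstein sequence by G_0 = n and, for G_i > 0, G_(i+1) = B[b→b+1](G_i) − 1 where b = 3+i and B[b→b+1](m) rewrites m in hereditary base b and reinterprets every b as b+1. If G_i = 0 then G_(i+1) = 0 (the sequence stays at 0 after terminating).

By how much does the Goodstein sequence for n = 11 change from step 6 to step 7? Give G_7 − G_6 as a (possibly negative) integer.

4

11 —HB3→ 3^2 + 2 —bump→ 4^2 + 2 = 18 —(−1)→ 17
17 —HB4→ 4^2 + 1 —bump→ 5^2 + 1 = 26 —(−1)→ 25
25 —HB5→ 5^2 —bump→ 6^2 = 36 —(−1)→ 35
35 —HB6→ 5·6 + 5 —bump→ 5·7 + 5 = 40 —(−1)→ 39
39 —HB7→ 5·7 + 4 —bump→ 5·8 + 4 = 44 —(−1)→ 43
43 —HB8→ 5·8 + 3 —bump→ 5·9 + 3 = 48 —(−1)→ 47
47 —HB9→ 5·9 + 2 —bump→ 5·10 + 2 = 52 —(−1)→ 51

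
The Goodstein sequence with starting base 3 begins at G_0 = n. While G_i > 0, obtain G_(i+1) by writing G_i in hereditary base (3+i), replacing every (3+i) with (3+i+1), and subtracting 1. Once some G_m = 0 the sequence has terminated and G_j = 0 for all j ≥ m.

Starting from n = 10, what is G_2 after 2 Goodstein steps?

24

[0] 10 ≡ 3^2 + 1 (base 3). Lift 4: 17. −1: 16.
[1] 16 ≡ 4^2 (base 4). Lift 5: 25. −1: 24.
[2] 24 ≡ 4·5 + 4 (base 5). Lift 6: 28. −1: 27.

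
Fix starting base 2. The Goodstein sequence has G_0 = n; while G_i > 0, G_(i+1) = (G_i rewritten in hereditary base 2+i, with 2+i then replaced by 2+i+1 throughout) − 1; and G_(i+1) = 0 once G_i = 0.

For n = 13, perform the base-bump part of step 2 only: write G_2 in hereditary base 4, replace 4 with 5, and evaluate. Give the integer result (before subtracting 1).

i=0: 13 = 2^(2 + 1) + 2^2 + 1 (b=2); 2→3: 3^(3 + 1) + 3^3 + 1 = 109; 109−1 = 108
i=1: 108 = 3^(3 + 1) + 3^3 (b=3); 3→4: 4^(4 + 1) + 4^4 = 1280; 1280−1 = 1279
i=2: 1279 = 4^(4 + 1) + 3·4^3 + 3·4^2 + 3·4 + 3 (b=4); 4→5: 5^(5 + 1) + 3·5^3 + 3·5^2 + 3·5 + 3 = 16093; 16093−1 = 16092

16093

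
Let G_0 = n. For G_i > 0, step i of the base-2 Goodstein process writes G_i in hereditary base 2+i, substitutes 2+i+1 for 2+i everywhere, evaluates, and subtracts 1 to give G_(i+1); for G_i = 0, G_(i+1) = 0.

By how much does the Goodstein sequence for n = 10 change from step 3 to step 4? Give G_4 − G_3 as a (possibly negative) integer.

264310

i=0: 10 = 2^(2 + 1) + 2 (b=2); 2→3: 3^(3 + 1) + 3 = 84; 84−1 = 83
i=1: 83 = 3^(3 + 1) + 2 (b=3); 3→4: 4^(4 + 1) + 2 = 1026; 1026−1 = 1025
i=2: 1025 = 4^(4 + 1) + 1 (b=4); 4→5: 5^(5 + 1) + 1 = 15626; 15626−1 = 15625
i=3: 15625 = 5^(5 + 1) (b=5); 5→6: 6^(6 + 1) = 279936; 279936−1 = 279935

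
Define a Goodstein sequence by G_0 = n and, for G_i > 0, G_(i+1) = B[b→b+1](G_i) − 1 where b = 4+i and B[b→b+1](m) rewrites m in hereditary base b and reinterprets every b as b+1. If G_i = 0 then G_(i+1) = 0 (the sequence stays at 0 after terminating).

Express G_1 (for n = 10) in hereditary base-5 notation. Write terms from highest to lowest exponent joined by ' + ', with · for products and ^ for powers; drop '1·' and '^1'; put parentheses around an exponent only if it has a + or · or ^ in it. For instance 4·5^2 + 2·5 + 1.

2·5 + 1

10 —HB4→ 2·4 + 2 —bump→ 2·5 + 2 = 12 —(−1)→ 11
11 —HB5→ 2·5 + 1 —bump→ 2·6 + 1 = 13 —(−1)→ 12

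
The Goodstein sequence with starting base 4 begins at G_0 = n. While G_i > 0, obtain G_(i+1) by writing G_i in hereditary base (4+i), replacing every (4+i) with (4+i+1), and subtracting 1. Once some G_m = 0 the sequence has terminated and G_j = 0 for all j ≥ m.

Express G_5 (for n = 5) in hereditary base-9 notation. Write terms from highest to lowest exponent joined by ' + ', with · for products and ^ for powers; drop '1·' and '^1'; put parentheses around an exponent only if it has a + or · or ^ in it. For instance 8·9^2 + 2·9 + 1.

(0) 5|_4 = 4 + 1 ↦ 5 + 1|_5 = 6 ⇒ 5
(1) 5|_5 = 5 ↦ 6|_6 = 6 ⇒ 5
(2) 5|_6 = 5 ↦ 5|_7 = 5 ⇒ 4
(3) 4|_7 = 4 ↦ 4|_8 = 4 ⇒ 3
(4) 3|_8 = 3 ↦ 3|_9 = 3 ⇒ 2
(5) 2|_9 = 2 ↦ 2|_10 = 2 ⇒ 1

2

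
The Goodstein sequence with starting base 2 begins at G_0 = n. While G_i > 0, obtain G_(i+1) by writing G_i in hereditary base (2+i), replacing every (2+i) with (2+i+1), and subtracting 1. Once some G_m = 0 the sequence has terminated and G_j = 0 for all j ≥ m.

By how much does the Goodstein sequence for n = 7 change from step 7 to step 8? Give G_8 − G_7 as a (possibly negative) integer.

40111896

G_0=7  [base 2] 2^2 + 2 + 1  →[2↦3]→  3^3 + 3 + 1 = 31  −1 ⇒ G_1=30
G_1=30  [base 3] 3^3 + 3  →[3↦4]→  4^4 + 4 = 260  −1 ⇒ G_2=259
G_2=259  [base 4] 4^4 + 3  →[4↦5]→  5^5 + 3 = 3128  −1 ⇒ G_3=3127
G_3=3127  [base 5] 5^5 + 2  →[5↦6]→  6^6 + 2 = 46658  −1 ⇒ G_4=46657
G_4=46657  [base 6] 6^6 + 1  →[6↦7]→  7^7 + 1 = 823544  −1 ⇒ G_5=823543
G_5=823543  [base 7] 7^7  →[7↦8]→  8^8 = 16777216  −1 ⇒ G_6=16777215
G_6=16777215  [base 8] 7·8^7 + 7·8^6 + 7·8^5 + 7·8^4 + 7·8^3 + 7·8^2 + 7·8 + 7  →[8↦9]→  7·9^7 + 7·9^6 + 7·9^5 + 7·9^4 + 7·9^3 + 7·9^2 + 7·9 + 7 = 37665880  −1 ⇒ G_7=37665879
G_7=37665879  [base 9] 7·9^7 + 7·9^6 + 7·9^5 + 7·9^4 + 7·9^3 + 7·9^2 + 7·9 + 6  →[9↦10]→  7·10^7 + 7·10^6 + 7·10^5 + 7·10^4 + 7·10^3 + 7·10^2 + 7·10 + 6 = 77777776  −1 ⇒ G_8=77777775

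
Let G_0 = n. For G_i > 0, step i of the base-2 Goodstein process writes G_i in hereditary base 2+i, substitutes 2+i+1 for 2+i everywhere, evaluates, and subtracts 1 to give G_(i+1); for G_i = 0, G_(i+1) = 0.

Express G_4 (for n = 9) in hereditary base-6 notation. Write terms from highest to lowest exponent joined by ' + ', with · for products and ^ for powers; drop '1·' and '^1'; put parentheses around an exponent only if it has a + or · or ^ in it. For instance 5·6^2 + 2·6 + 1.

3·6^6 + 3·6^3 + 3·6^2 + 3·6 + 1

(0) 9|_2 = 2^(2 + 1) + 1 ↦ 3^(3 + 1) + 1|_3 = 82 ⇒ 81
(1) 81|_3 = 3^(3 + 1) ↦ 4^(4 + 1)|_4 = 1024 ⇒ 1023
(2) 1023|_4 = 3·4^4 + 3·4^3 + 3·4^2 + 3·4 + 3 ↦ 3·5^5 + 3·5^3 + 3·5^2 + 3·5 + 3|_5 = 9843 ⇒ 9842
(3) 9842|_5 = 3·5^5 + 3·5^3 + 3·5^2 + 3·5 + 2 ↦ 3·6^6 + 3·6^3 + 3·6^2 + 3·6 + 2|_6 = 140744 ⇒ 140743
(4) 140743|_6 = 3·6^6 + 3·6^3 + 3·6^2 + 3·6 + 1 ↦ 3·7^7 + 3·7^3 + 3·7^2 + 3·7 + 1|_7 = 2471827 ⇒ 2471826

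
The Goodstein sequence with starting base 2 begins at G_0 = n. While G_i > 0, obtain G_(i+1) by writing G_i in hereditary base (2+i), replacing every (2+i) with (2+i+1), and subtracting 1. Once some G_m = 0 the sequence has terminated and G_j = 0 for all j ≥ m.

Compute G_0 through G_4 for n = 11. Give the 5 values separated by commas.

base 2: 11 = 2^(2 + 1) + 2 + 1; at 3: 3^(3 + 1) + 3 + 1 = 85; next = 84
base 3: 84 = 3^(3 + 1) + 3; at 4: 4^(4 + 1) + 4 = 1028; next = 1027
base 4: 1027 = 4^(4 + 1) + 3; at 5: 5^(5 + 1) + 3 = 15628; next = 15627
base 5: 15627 = 5^(5 + 1) + 2; at 6: 6^(6 + 1) + 2 = 279938; next = 279937

11, 84, 1027, 15627, 279937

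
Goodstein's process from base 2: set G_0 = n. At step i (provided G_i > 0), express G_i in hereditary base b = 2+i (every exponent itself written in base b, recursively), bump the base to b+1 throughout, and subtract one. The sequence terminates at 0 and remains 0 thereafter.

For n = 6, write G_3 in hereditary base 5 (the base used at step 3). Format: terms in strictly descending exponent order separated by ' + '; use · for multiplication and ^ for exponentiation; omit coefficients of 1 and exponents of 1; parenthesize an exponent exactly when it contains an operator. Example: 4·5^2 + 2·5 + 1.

[0] 6 ≡ 2^2 + 2 (base 2). Lift 3: 30. −1: 29.
[1] 29 ≡ 3^3 + 2 (base 3). Lift 4: 258. −1: 257.
[2] 257 ≡ 4^4 + 1 (base 4). Lift 5: 3126. −1: 3125.
[3] 3125 ≡ 5^5 (base 5). Lift 6: 46656. −1: 46655.

5^5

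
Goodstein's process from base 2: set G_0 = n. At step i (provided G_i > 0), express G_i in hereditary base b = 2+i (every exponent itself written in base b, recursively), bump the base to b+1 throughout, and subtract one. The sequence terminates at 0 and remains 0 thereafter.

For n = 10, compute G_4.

(0) 10|_2 = 2^(2 + 1) + 2 ↦ 3^(3 + 1) + 3|_3 = 84 ⇒ 83
(1) 83|_3 = 3^(3 + 1) + 2 ↦ 4^(4 + 1) + 2|_4 = 1026 ⇒ 1025
(2) 1025|_4 = 4^(4 + 1) + 1 ↦ 5^(5 + 1) + 1|_5 = 15626 ⇒ 15625
(3) 15625|_5 = 5^(5 + 1) ↦ 6^(6 + 1)|_6 = 279936 ⇒ 279935
(4) 279935|_6 = 5·6^6 + 5·6^5 + 5·6^4 + 5·6^3 + 5·6^2 + 5·6 + 5 ↦ 5·7^7 + 5·7^5 + 5·7^4 + 5·7^3 + 5·7^2 + 5·7 + 5|_7 = 4215755 ⇒ 4215754

279935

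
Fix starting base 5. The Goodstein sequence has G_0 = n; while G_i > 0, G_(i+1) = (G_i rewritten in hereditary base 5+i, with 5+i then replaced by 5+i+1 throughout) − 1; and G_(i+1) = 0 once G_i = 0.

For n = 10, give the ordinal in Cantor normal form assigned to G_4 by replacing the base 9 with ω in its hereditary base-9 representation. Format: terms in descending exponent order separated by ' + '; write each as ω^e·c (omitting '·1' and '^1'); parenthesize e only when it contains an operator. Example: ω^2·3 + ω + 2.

ω + 2

step 0: 10 = 2·5; sub 6 for 5: 2·6; = 12; G_1 = 12−1 = 11
step 1: 11 = 6 + 5; sub 7 for 6: 7 + 5; = 12; G_2 = 12−1 = 11
step 2: 11 = 7 + 4; sub 8 for 7: 8 + 4; = 12; G_3 = 12−1 = 11
step 3: 11 = 8 + 3; sub 9 for 8: 9 + 3; = 12; G_4 = 12−1 = 11
step 4: 11 = 9 + 2; sub 10 for 9: 10 + 2; = 12; G_5 = 12−1 = 11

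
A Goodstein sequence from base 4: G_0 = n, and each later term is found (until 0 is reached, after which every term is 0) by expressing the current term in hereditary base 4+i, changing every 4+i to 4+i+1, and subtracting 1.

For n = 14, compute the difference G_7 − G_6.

[0] 14 ≡ 3·4 + 2 (base 4). Lift 5: 17. −1: 16.
[1] 16 ≡ 3·5 + 1 (base 5). Lift 6: 19. −1: 18.
[2] 18 ≡ 3·6 (base 6). Lift 7: 21. −1: 20.
[3] 20 ≡ 2·7 + 6 (base 7). Lift 8: 22. −1: 21.
[4] 21 ≡ 2·8 + 5 (base 8). Lift 9: 23. −1: 22.
[5] 22 ≡ 2·9 + 4 (base 9). Lift 10: 24. −1: 23.
[6] 23 ≡ 2·10 + 3 (base 10). Lift 11: 25. −1: 24.

1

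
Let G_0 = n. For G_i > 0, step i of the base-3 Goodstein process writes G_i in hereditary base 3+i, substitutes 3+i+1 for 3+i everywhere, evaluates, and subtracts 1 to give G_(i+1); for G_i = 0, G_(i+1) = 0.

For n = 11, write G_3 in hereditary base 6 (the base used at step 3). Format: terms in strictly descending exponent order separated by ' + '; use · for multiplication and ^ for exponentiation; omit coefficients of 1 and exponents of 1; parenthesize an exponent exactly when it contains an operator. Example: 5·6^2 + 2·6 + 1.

5·6 + 5

G_0 = 11. HB_3(11) = 3^2 + 2. Bump = 18. G_1 = 17.
G_1 = 17. HB_4(17) = 4^2 + 1. Bump = 26. G_2 = 25.
G_2 = 25. HB_5(25) = 5^2. Bump = 36. G_3 = 35.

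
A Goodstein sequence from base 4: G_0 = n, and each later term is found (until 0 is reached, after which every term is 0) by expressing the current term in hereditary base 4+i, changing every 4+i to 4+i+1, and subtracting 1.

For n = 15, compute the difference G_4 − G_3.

G_0 = 15. HB_4(15) = 3·4 + 3. Bump = 18. G_1 = 17.
G_1 = 17. HB_5(17) = 3·5 + 2. Bump = 20. G_2 = 19.
G_2 = 19. HB_6(19) = 3·6 + 1. Bump = 22. G_3 = 21.
G_3 = 21. HB_7(21) = 3·7. Bump = 24. G_4 = 23.

2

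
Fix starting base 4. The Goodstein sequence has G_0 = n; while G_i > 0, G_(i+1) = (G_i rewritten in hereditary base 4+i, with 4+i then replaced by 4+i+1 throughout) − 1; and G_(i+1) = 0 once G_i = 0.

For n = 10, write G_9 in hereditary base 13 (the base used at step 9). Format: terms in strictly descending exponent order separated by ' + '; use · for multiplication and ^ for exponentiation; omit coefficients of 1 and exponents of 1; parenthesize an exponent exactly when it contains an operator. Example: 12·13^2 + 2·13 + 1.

13

base 4: 10 = 2·4 + 2; at 5: 2·5 + 2 = 12; next = 11
base 5: 11 = 2·5 + 1; at 6: 2·6 + 1 = 13; next = 12
base 6: 12 = 2·6; at 7: 2·7 = 14; next = 13
base 7: 13 = 7 + 6; at 8: 8 + 6 = 14; next = 13
base 8: 13 = 8 + 5; at 9: 9 + 5 = 14; next = 13
base 9: 13 = 9 + 4; at 10: 10 + 4 = 14; next = 13
base 10: 13 = 10 + 3; at 11: 11 + 3 = 14; next = 13
base 11: 13 = 11 + 2; at 12: 12 + 2 = 14; next = 13
base 12: 13 = 12 + 1; at 13: 13 + 1 = 14; next = 13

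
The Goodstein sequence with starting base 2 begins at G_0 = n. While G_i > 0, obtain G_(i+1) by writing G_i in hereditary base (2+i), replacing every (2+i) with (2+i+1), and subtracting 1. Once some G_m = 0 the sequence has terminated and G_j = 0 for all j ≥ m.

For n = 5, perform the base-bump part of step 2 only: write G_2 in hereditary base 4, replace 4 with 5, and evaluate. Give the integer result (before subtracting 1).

i=0: 5 = 2^2 + 1 (b=2); 2→3: 3^3 + 1 = 28; 28−1 = 27
i=1: 27 = 3^3 (b=3); 3→4: 4^4 = 256; 256−1 = 255

468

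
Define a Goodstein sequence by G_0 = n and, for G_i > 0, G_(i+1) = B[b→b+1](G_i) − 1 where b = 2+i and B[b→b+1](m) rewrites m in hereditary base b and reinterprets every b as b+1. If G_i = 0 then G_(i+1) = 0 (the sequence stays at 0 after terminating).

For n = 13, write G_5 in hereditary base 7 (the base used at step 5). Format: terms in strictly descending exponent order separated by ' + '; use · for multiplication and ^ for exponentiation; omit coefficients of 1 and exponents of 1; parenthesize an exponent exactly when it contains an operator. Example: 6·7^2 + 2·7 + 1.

7^(7 + 1) + 3·7^3 + 3·7^2 + 3·7

(0) 13|_2 = 2^(2 + 1) + 2^2 + 1 ↦ 3^(3 + 1) + 3^3 + 1|_3 = 109 ⇒ 108
(1) 108|_3 = 3^(3 + 1) + 3^3 ↦ 4^(4 + 1) + 4^4|_4 = 1280 ⇒ 1279
(2) 1279|_4 = 4^(4 + 1) + 3·4^3 + 3·4^2 + 3·4 + 3 ↦ 5^(5 + 1) + 3·5^3 + 3·5^2 + 3·5 + 3|_5 = 16093 ⇒ 16092
(3) 16092|_5 = 5^(5 + 1) + 3·5^3 + 3·5^2 + 3·5 + 2 ↦ 6^(6 + 1) + 3·6^3 + 3·6^2 + 3·6 + 2|_6 = 280712 ⇒ 280711
(4) 280711|_6 = 6^(6 + 1) + 3·6^3 + 3·6^2 + 3·6 + 1 ↦ 7^(7 + 1) + 3·7^3 + 3·7^2 + 3·7 + 1|_7 = 5765999 ⇒ 5765998
(5) 5765998|_7 = 7^(7 + 1) + 3·7^3 + 3·7^2 + 3·7 ↦ 8^(8 + 1) + 3·8^3 + 3·8^2 + 3·8|_8 = 134219480 ⇒ 134219479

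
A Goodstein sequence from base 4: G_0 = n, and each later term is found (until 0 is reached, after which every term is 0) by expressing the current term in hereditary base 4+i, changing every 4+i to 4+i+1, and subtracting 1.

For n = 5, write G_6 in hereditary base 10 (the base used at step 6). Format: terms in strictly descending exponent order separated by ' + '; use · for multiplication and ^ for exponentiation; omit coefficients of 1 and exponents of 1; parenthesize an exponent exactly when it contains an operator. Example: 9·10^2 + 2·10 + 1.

1

5 —HB4→ 4 + 1 —bump→ 5 + 1 = 6 —(−1)→ 5
5 —HB5→ 5 —bump→ 6 = 6 —(−1)→ 5
5 —HB6→ 5 —bump→ 5 = 5 —(−1)→ 4
4 —HB7→ 4 —bump→ 4 = 4 —(−1)→ 3
3 —HB8→ 3 —bump→ 3 = 3 —(−1)→ 2
2 —HB9→ 2 —bump→ 2 = 2 —(−1)→ 1
1 —HB10→ 1 —bump→ 1 = 1 —(−1)→ 0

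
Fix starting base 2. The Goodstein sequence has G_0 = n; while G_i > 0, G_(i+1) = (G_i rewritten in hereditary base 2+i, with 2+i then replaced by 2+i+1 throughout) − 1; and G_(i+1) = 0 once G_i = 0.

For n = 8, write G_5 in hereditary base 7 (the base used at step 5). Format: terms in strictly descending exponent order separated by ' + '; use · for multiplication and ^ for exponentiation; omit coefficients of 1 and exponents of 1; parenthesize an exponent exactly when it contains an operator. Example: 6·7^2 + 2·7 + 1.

step 0: 8 = 2^(2 + 1); sub 3 for 2: 3^(3 + 1); = 81; G_1 = 81−1 = 80
step 1: 80 = 2·3^3 + 2·3^2 + 2·3 + 2; sub 4 for 3: 2·4^4 + 2·4^2 + 2·4 + 2; = 554; G_2 = 554−1 = 553
step 2: 553 = 2·4^4 + 2·4^2 + 2·4 + 1; sub 5 for 4: 2·5^5 + 2·5^2 + 2·5 + 1; = 6311; G_3 = 6311−1 = 6310
step 3: 6310 = 2·5^5 + 2·5^2 + 2·5; sub 6 for 5: 2·6^6 + 2·6^2 + 2·6; = 93396; G_4 = 93396−1 = 93395
step 4: 93395 = 2·6^6 + 2·6^2 + 6 + 5; sub 7 for 6: 2·7^7 + 2·7^2 + 7 + 5; = 1647196; G_5 = 1647196−1 = 1647195

2·7^7 + 2·7^2 + 7 + 4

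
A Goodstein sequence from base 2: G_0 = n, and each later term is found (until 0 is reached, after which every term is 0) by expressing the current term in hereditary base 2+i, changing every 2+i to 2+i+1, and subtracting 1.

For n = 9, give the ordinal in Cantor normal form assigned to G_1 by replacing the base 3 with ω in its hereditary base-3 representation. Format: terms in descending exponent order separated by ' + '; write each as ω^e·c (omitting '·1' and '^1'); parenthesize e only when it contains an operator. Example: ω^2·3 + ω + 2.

ω^(ω + 1)

G_0 = 9. HB_2(9) = 2^(2 + 1) + 1. Bump = 82. G_1 = 81.
G_1 = 81. HB_3(81) = 3^(3 + 1). Bump = 1024. G_2 = 1023.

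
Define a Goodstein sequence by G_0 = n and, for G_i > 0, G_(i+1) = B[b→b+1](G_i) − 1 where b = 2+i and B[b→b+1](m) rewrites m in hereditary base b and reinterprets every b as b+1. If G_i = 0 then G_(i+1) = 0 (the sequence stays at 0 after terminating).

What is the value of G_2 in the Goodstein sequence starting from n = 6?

257

step 0: 6 = 2^2 + 2; sub 3 for 2: 3^3 + 3; = 30; G_1 = 30−1 = 29
step 1: 29 = 3^3 + 2; sub 4 for 3: 4^4 + 2; = 258; G_2 = 258−1 = 257
step 2: 257 = 4^4 + 1; sub 5 for 4: 5^5 + 1; = 3126; G_3 = 3126−1 = 3125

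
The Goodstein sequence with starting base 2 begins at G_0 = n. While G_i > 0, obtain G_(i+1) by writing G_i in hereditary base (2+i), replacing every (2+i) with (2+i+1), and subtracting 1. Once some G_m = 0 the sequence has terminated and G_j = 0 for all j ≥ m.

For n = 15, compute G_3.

18752

base 2: 15 = 2^(2 + 1) + 2^2 + 2 + 1; at 3: 3^(3 + 1) + 3^3 + 3 + 1 = 112; next = 111
base 3: 111 = 3^(3 + 1) + 3^3 + 3; at 4: 4^(4 + 1) + 4^4 + 4 = 1284; next = 1283
base 4: 1283 = 4^(4 + 1) + 4^4 + 3; at 5: 5^(5 + 1) + 5^5 + 3 = 18753; next = 18752
base 5: 18752 = 5^(5 + 1) + 5^5 + 2; at 6: 6^(6 + 1) + 6^6 + 2 = 326594; next = 326593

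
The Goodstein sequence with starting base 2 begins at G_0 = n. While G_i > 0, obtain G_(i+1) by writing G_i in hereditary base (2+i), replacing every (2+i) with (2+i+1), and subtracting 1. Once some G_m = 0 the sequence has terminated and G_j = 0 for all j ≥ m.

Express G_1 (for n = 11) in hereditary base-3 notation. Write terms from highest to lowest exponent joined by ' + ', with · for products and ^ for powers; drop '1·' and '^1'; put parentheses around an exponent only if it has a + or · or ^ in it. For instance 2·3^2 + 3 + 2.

3^(3 + 1) + 3

[0] 11 ≡ 2^(2 + 1) + 2 + 1 (base 2). Lift 3: 85. −1: 84.
[1] 84 ≡ 3^(3 + 1) + 3 (base 3). Lift 4: 1028. −1: 1027.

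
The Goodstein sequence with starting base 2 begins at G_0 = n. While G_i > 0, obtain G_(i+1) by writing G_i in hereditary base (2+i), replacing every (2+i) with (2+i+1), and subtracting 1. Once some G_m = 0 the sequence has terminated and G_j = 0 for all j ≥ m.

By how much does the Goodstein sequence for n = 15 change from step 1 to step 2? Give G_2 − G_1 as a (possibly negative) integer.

base 2: 15 = 2^(2 + 1) + 2^2 + 2 + 1; at 3: 3^(3 + 1) + 3^3 + 3 + 1 = 112; next = 111
base 3: 111 = 3^(3 + 1) + 3^3 + 3; at 4: 4^(4 + 1) + 4^4 + 4 = 1284; next = 1283

1172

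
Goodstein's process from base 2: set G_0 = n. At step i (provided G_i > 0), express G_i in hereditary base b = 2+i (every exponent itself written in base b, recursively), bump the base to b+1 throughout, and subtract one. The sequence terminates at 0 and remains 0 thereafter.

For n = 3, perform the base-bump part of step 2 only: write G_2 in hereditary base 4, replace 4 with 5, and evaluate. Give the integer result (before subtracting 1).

3

base 2: 3 = 2 + 1; at 3: 3 + 1 = 4; next = 3
base 3: 3 = 3; at 4: 4 = 4; next = 3
base 4: 3 = 3; at 5: 3 = 3; next = 2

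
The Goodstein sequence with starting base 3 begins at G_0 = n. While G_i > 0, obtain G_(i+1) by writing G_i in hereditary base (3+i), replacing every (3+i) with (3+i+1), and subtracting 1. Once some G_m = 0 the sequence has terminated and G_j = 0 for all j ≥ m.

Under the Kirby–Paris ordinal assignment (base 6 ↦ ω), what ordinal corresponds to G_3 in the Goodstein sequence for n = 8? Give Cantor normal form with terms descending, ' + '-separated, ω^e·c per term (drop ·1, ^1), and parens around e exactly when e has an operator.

base 3: 8 = 2·3 + 2; at 4: 2·4 + 2 = 10; next = 9
base 4: 9 = 2·4 + 1; at 5: 2·5 + 1 = 11; next = 10
base 5: 10 = 2·5; at 6: 2·6 = 12; next = 11
base 6: 11 = 6 + 5; at 7: 7 + 5 = 12; next = 11

ω + 5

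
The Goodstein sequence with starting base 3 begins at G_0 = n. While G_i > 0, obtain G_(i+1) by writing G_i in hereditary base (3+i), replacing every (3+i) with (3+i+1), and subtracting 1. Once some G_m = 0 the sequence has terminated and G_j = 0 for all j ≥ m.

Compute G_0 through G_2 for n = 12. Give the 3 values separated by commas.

(0) 12|_3 = 3^2 + 3 ↦ 4^2 + 4|_4 = 20 ⇒ 19
(1) 19|_4 = 4^2 + 3 ↦ 5^2 + 3|_5 = 28 ⇒ 27

12, 19, 27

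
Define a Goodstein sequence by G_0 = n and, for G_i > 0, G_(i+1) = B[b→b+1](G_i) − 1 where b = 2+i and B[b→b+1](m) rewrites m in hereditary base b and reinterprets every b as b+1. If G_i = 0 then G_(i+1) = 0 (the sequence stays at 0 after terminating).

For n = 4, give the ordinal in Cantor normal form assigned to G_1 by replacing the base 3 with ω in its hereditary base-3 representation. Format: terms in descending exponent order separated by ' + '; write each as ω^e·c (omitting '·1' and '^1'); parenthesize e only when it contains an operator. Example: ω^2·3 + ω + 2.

ω^2·2 + ω·2 + 2

4 —HB2→ 2^2 —bump→ 3^3 = 27 —(−1)→ 26
26 —HB3→ 2·3^2 + 2·3 + 2 —bump→ 2·4^2 + 2·4 + 2 = 42 —(−1)→ 41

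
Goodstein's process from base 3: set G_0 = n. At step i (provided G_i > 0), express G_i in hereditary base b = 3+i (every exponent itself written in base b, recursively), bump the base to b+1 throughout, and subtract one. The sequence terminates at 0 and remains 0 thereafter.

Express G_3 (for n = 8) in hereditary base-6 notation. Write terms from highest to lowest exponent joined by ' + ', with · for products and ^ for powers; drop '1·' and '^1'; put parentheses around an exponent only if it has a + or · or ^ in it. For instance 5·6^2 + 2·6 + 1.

G_0 = 8. HB_3(8) = 2·3 + 2. Bump = 10. G_1 = 9.
G_1 = 9. HB_4(9) = 2·4 + 1. Bump = 11. G_2 = 10.
G_2 = 10. HB_5(10) = 2·5. Bump = 12. G_3 = 11.
G_3 = 11. HB_6(11) = 6 + 5. Bump = 12. G_4 = 11.

6 + 5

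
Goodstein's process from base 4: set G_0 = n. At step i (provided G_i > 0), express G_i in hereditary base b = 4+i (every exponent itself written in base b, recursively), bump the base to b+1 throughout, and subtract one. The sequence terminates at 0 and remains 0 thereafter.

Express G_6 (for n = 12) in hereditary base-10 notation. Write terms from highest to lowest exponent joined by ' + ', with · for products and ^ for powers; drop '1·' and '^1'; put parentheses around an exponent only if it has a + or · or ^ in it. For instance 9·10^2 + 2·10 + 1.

(0) 12|_4 = 3·4 ↦ 3·5|_5 = 15 ⇒ 14
(1) 14|_5 = 2·5 + 4 ↦ 2·6 + 4|_6 = 16 ⇒ 15
(2) 15|_6 = 2·6 + 3 ↦ 2·7 + 3|_7 = 17 ⇒ 16
(3) 16|_7 = 2·7 + 2 ↦ 2·8 + 2|_8 = 18 ⇒ 17
(4) 17|_8 = 2·8 + 1 ↦ 2·9 + 1|_9 = 19 ⇒ 18
(5) 18|_9 = 2·9 ↦ 2·10|_10 = 20 ⇒ 19
(6) 19|_10 = 10 + 9 ↦ 11 + 9|_11 = 20 ⇒ 19

10 + 9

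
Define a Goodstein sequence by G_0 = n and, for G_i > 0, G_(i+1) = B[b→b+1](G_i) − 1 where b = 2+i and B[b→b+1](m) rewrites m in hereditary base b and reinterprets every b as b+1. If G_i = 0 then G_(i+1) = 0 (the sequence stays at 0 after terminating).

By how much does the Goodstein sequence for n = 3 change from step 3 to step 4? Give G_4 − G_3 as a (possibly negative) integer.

G_0=3  [base 2] 2 + 1  →[2↦3]→  3 + 1 = 4  −1 ⇒ G_1=3
G_1=3  [base 3] 3  →[3↦4]→  4 = 4  −1 ⇒ G_2=3
G_2=3  [base 4] 3  →[4↦5]→  3 = 3  −1 ⇒ G_3=2
G_3=2  [base 5] 2  →[5↦6]→  2 = 2  −1 ⇒ G_4=1

-1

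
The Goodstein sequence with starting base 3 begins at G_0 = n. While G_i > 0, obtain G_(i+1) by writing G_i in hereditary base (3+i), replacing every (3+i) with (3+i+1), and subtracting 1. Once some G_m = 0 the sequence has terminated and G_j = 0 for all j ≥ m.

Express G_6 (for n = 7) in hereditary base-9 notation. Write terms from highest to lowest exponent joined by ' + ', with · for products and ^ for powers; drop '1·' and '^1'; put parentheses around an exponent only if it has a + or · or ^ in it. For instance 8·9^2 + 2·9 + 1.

7 —HB3→ 2·3 + 1 —bump→ 2·4 + 1 = 9 —(−1)→ 8
8 —HB4→ 2·4 —bump→ 2·5 = 10 —(−1)→ 9
9 —HB5→ 5 + 4 —bump→ 6 + 4 = 10 —(−1)→ 9
9 —HB6→ 6 + 3 —bump→ 7 + 3 = 10 —(−1)→ 9
9 —HB7→ 7 + 2 —bump→ 8 + 2 = 10 —(−1)→ 9
9 —HB8→ 8 + 1 —bump→ 9 + 1 = 10 —(−1)→ 9
9 —HB9→ 9 —bump→ 10 = 10 —(−1)→ 9

9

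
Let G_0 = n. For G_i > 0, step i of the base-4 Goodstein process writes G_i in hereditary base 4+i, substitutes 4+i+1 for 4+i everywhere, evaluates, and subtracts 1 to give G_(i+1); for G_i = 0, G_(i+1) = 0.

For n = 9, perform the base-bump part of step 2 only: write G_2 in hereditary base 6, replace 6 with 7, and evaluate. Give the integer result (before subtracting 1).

12

i=0: 9 = 2·4 + 1 (b=4); 4→5: 2·5 + 1 = 11; 11−1 = 10
i=1: 10 = 2·5 (b=5); 5→6: 2·6 = 12; 12−1 = 11
i=2: 11 = 6 + 5 (b=6); 6→7: 7 + 5 = 12; 12−1 = 11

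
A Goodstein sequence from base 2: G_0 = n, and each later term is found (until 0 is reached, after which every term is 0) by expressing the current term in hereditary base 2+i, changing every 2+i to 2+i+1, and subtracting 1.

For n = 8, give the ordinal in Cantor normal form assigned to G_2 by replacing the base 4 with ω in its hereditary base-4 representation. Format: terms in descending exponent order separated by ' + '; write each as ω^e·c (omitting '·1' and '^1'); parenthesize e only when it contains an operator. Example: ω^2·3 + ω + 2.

8 —HB2→ 2^(2 + 1) —bump→ 3^(3 + 1) = 81 —(−1)→ 80
80 —HB3→ 2·3^3 + 2·3^2 + 2·3 + 2 —bump→ 2·4^4 + 2·4^2 + 2·4 + 2 = 554 —(−1)→ 553
553 —HB4→ 2·4^4 + 2·4^2 + 2·4 + 1 —bump→ 2·5^5 + 2·5^2 + 2·5 + 1 = 6311 —(−1)→ 6310

ω^ω·2 + ω^2·2 + ω·2 + 1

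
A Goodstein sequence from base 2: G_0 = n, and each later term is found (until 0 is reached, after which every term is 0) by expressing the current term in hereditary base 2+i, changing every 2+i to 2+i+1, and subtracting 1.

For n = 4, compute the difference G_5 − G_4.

G_0=4  [base 2] 2^2  →[2↦3]→  3^3 = 27  −1 ⇒ G_1=26
G_1=26  [base 3] 2·3^2 + 2·3 + 2  →[3↦4]→  2·4^2 + 2·4 + 2 = 42  −1 ⇒ G_2=41
G_2=41  [base 4] 2·4^2 + 2·4 + 1  →[4↦5]→  2·5^2 + 2·5 + 1 = 61  −1 ⇒ G_3=60
G_3=60  [base 5] 2·5^2 + 2·5  →[5↦6]→  2·6^2 + 2·6 = 84  −1 ⇒ G_4=83
G_4=83  [base 6] 2·6^2 + 6 + 5  →[6↦7]→  2·7^2 + 7 + 5 = 110  −1 ⇒ G_5=109

26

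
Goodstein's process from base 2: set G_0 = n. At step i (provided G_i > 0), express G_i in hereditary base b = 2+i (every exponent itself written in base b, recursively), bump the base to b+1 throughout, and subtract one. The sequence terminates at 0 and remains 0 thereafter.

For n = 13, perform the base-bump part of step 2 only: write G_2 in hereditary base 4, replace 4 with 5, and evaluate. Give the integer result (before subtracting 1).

(0) 13|_2 = 2^(2 + 1) + 2^2 + 1 ↦ 3^(3 + 1) + 3^3 + 1|_3 = 109 ⇒ 108
(1) 108|_3 = 3^(3 + 1) + 3^3 ↦ 4^(4 + 1) + 4^4|_4 = 1280 ⇒ 1279
(2) 1279|_4 = 4^(4 + 1) + 3·4^3 + 3·4^2 + 3·4 + 3 ↦ 5^(5 + 1) + 3·5^3 + 3·5^2 + 3·5 + 3|_5 = 16093 ⇒ 16092

16093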